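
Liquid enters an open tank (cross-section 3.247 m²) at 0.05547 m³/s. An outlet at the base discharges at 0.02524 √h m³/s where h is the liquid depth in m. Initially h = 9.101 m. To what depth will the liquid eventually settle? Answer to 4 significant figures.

4.830 m

Level balance: A dh/dt = 0.05547 − 0.02524 √h. Setting dh/dt = 0:
Q_in = 0.02524 √h_ss ⇒ √h_ss = 0.05547/0.02524 = 2.19770.
h_ss = 2.19770² = 4.82989 m. (Since h₀ = 9.101 m > h_ss, the level will fall toward this value.)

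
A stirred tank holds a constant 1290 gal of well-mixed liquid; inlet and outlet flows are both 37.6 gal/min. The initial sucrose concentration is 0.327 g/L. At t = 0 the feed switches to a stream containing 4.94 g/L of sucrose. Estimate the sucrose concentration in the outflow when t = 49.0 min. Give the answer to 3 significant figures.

3.83 g/L

Mass balance on the solute (V constant): V dC/dt = Q(C_in − C).
Time constant τ = V/Q = 1290/37.6 = 34.309 min.
Integrating: C(t) = C_in + (C₀ − C_in) e^(−t/τ).
C(49.0) = 4.94 + (0.327 − 4.94)·e^(−49.0/34.309) = 4.94 + (-4.6130)·0.23974 = 3.8341 g/L.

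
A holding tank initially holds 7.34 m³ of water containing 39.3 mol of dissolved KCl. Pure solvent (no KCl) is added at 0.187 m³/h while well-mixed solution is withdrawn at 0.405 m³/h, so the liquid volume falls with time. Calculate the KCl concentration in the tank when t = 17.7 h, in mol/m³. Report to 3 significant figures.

2.82 mol/m³

Let m(t) be the amount of KCl. Volume: V(t) = V₀ + (Q_in − Q_out) t = 7.34 − 0.21800 t; V(17.7) = 3.4814 m³.
Solute balance: dm/dt = 0 − Q_out C = −Q_out m/V(t).
Separate: dm/m = −Q_out dt/V(t) ⇒ ln(m/m₀) = −(Q_out/(Q_in−Q_out)) ln(V/V₀).
m = m₀ (V₀/V)^(Q_out/(Q_in−Q_out)) = 39.3 × (7.34/3.4814)^(-1.8578) = 9.8305 mol.
C = m/V = 9.8305/3.4814 = 2.8237 mol/m³.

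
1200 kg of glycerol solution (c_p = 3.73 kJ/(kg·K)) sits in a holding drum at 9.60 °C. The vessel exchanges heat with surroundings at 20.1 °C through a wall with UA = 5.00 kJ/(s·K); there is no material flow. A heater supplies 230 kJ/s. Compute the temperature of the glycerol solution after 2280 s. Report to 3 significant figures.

M c_p dT/dt = −UA(T − T_amb) + Q̇.
dT/dt = (T_ss − T)/τ with T_ss = T_amb + Q̇/UA = 20.1 + 230/5.00 = 66.100 °C, τ = M c_p/UA = 1200·3.73/5.00 = 895.20 s.
This is linear first-order; T(t) = T_ss + (T₀ − T_ss) e^(−t/τ).
T(2280) = 66.100 + (-56.500)·0.078323 = 61.675 °C.

61.7 °C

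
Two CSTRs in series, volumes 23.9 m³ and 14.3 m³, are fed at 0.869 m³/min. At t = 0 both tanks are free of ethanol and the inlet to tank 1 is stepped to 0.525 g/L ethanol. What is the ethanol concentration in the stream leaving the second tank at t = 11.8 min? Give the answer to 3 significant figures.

0.0557 g/L

Time constants: τᵢ = Vᵢ/Q for each well-mixed tank.
τ₁ = 23.9/0.869 = 27.503 min; τ₂ = 14.3/0.869 = 16.456 min.
Tank 1: C₁ = C_in(1 − e^(−t/τ₁)). Tank 2 (τ₁ ≠ τ₂): C₂ = C_in[1 − (τ₁ e^(−t/τ₁) − τ₂ e^(−t/τ₂))/(τ₁ − τ₂)].
At t = 11.8: e^(−t/τ₁) = 0.65113, e^(−t/τ₂) = 0.48818.
C₂ = 0.525·[1 − (27.503·0.65113 − 16.456·0.48818)/(11.047)] = 0.525·0.10614 = 0.055723 g/L.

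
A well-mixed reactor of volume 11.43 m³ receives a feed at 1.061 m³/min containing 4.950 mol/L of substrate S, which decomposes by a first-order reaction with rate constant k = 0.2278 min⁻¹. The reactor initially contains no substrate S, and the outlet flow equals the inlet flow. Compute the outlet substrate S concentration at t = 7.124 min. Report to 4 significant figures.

1.287 mol/L

V dC/dt = Q(C_in − C) − k V C.
dC/dt = (Q/V) C_in − (Q/V + k) C; effective rate a = Q/V + k = 0.0928259 + 0.2278 = 0.320626 min⁻¹.
C_ss = Q C_in/(Q + kV) = 1.43310 mol/L; C(t) = C_ss + (C₀ − C_ss) e^(−a t).
C(7.124) = 1.43310 + (-1.43310)·e^(−0.320626·7.124) = 1.43310 + (-1.43310)·0.101862 = 1.28712 mol/L.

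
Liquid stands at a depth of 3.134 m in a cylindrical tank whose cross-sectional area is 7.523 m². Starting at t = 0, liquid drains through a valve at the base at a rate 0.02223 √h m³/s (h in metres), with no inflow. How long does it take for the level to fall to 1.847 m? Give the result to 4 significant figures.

278.4 s

A dh/dt = −Q_out = −0.02223 √h.
∫ h^(−1/2) dh = −(0.02223/A) ∫ dt, giving 2√h = 2√h₀ − (0.02223/A) t.
t = 2A(√h₀ − √h)/0.02223 = 2·7.523·(√3.134 − √1.847)/0.02223
  = 15.0460 × (1.77031 − 1.35904) / 0.02223 = 278.359 s.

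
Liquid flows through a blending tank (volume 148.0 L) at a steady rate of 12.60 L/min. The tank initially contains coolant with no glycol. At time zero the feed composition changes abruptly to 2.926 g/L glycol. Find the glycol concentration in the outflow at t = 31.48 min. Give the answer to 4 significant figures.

Mass balance on the solute (V constant): V dC/dt = Q(C_in − C).
So dC/dt = (C_in − C)/τ with τ = V/Q = 148.0/12.60 = 11.7460 min.
This is linear first-order; C(t) = C_in + (C₀ − C_in) e^(−t/τ).
C(31.48) = 2.926 + (0 − 2.926)·e^(−31.48/11.7460) = 2.926 + (-2.92600)·0.0685594 = 2.72540 g/L.

2.725 g/L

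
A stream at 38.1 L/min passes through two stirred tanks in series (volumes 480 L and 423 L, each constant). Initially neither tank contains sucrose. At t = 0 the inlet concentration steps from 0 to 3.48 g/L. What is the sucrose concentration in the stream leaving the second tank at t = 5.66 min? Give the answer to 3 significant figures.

Species balance on tank i: dCᵢ/dt = (Cᵢ₋₁ − Cᵢ)/τᵢ with τᵢ = Vᵢ/Q.
τ₁ = 480/38.1 = 12.598 min; τ₂ = 423/38.1 = 11.102 min.
Tank 1: C₁ = C_in(1 − e^(−t/τ₁)). Tank 2 (τ₁ ≠ τ₂): C₂ = C_in[1 − (τ₁ e^(−t/τ₁) − τ₂ e^(−t/τ₂))/(τ₁ − τ₂)].
At t = 5.66: e^(−t/τ₁) = 0.63810, e^(−t/τ₂) = 0.60061.
C₂ = 3.48·[1 − (12.598·0.63810 − 11.102·0.60061)/(1.4961)] = 3.48·0.083733 = 0.29139 g/L.

0.291 g/L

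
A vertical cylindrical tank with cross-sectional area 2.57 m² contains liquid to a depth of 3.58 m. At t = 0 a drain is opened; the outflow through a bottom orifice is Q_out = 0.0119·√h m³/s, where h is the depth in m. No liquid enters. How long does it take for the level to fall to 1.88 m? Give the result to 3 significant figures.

Mass balance (ρ constant): A dh/dt = −0.0119 √h.
Separate and integrate: 2(√h − √h₀) = −(0.0119/A) t.
t = 2A(√h₀ − √h)/0.0119 = 2·2.57·(√3.58 − √1.88)/0.0119
  = 5.1400 × (1.8921 − 1.3711) / 0.0119 = 225.02 s.

225 s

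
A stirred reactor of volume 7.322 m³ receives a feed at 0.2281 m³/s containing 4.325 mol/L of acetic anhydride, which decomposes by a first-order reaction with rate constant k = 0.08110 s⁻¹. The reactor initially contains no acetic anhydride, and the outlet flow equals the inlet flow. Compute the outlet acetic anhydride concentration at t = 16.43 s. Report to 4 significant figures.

1.010 mol/L

V dC/dt = Q(C_in − C) − k V C.
dC/dt = (Q/V) C_in − (Q/V + k) C; effective rate a = Q/V + k = 0.0311527 + 0.08110 = 0.112253 s⁻¹.
C_ss = Q C_in/(Q + kV) = 1.20029 mol/L; C(t) = C_ss + (C₀ − C_ss) e^(−a t).
C(16.43) = 1.20029 + (-1.20029)·e^(−0.112253·16.43) = 1.20029 + (-1.20029)·0.158134 = 1.01048 mol/L.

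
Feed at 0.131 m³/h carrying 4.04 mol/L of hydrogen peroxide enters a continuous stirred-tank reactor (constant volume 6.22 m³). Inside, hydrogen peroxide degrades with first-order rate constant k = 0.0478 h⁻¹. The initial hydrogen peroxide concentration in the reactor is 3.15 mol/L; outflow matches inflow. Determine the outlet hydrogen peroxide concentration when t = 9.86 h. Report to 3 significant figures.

2.21 mol/L

V dC/dt = Q(C_in − C) − k V C.
dC/dt = (Q/V) C_in − (Q/V + k) C; effective rate a = Q/V + k = 0.021061 + 0.0478 = 0.068861 h⁻¹.
C_ss = Q C_in/(Q + kV) = 1.2356 mol/L; C(t) = C_ss + (C₀ − C_ss) e^(−a t).
C(9.86) = 1.2356 + (1.9144)·e^(−0.068861·9.86) = 1.2356 + (1.9144)·0.50714 = 2.2065 mol/L.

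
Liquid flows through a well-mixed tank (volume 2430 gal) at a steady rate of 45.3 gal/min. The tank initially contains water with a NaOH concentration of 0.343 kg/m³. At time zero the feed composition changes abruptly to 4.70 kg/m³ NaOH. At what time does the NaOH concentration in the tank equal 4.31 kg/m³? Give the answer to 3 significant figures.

129 min

Accumulation = in − out for the solute gives V dC/dt = Q(C_in − C), so τ = V/Q = 53.642 min.
C(t) = C_in + (C₀ − C_in) e^(−t/τ). Set C = 4.31 and solve for t:
e^(−t/τ) = (C − C_in)/(C₀ − C_in) = (4.31 − 4.70)/(0.343 − 4.70) = 0.089511
t = −τ ln(…) = 53.642 × 2.4134 = 129.46 min.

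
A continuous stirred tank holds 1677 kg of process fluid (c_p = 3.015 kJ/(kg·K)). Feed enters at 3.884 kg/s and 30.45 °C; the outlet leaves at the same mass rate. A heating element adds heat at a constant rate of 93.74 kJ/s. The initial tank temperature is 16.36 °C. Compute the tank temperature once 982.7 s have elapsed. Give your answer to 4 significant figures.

M c_p dT/dt = ṁ c_p (T_in − T) + Q̇.
Rearrange: dT/dt = (T_ss − T)/τ with τ = M/ṁ = 431.771 s and T_ss = T_in + Q̇/(ṁ c_p) = 38.4549 °C.
This is linear first-order; T(t) = T_ss + (T₀ − T_ss) e^(−t/τ).
T(982.7) = 38.4549 + (-22.0949)·e^(−982.7/431.771) = 38.4549 + (-22.0949)·0.102697 = 36.1859 °C.

36.19 °C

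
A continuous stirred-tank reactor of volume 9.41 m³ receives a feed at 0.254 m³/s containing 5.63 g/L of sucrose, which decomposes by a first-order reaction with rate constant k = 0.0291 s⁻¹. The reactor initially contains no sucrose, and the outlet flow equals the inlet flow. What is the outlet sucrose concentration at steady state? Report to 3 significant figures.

V dC/dt = Q(C_in − C) − k V C.
Steady state (dC/dt = 0): C_ss = Q C_in/(Q + kV) = C_in/(1 + kV/Q).
C_ss = 0.254·5.63/(0.254 + 0.0291·9.41) = 1.4300/0.52783 = 2.7092 g/L.

2.71 g/L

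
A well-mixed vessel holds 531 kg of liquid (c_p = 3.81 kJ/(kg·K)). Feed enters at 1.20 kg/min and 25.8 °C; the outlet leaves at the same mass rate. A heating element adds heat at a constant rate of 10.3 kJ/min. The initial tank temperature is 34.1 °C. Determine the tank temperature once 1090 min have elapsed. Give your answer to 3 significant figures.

Unsteady energy balance on the tank contents: M c_p dT/dt = ṁ c_p (T_in − T) + 10.3.
Rearrange: dT/dt = (T_ss − T)/τ with τ = M/ṁ = 442.50 min and T_ss = T_in + Q̇/(ṁ c_p) = 28.053 °C.
T approaches T_ss exponentially: T(t) = T_ss + (T₀ − T_ss) e^(−t/τ).
T(1090) = 28.053 + (6.0472)·e^(−1090/442.50) = 28.053 + (6.0472)·0.085155 = 28.568 °C.

28.6 °C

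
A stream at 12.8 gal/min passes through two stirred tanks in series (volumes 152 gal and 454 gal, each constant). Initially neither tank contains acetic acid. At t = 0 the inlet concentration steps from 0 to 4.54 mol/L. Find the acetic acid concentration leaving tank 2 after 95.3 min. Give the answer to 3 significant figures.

Each tank obeys Vᵢ dCᵢ/dt = Q(Cᵢ₋₁ − Cᵢ), so τᵢ = Vᵢ/Q.
τ₁ = 152/12.8 = 11.875 min; τ₂ = 454/12.8 = 35.469 min.
Solving the cascade with C₁(0)=C₂(0)=0 gives C₂(t) = C_in[1 − (τ₁ e^(−t/τ₁) − τ₂ e^(−t/τ₂))/(τ₁ − τ₂)].
At t = 95.3: e^(−t/τ₁) = 0.00032709, e^(−t/τ₂) = 0.068094.
C₂ = 4.54·[1 − (11.875·0.00032709 − 35.469·0.068094)/(-23.594)] = 4.54·0.89780 = 4.0760 mol/L.

4.08 mol/L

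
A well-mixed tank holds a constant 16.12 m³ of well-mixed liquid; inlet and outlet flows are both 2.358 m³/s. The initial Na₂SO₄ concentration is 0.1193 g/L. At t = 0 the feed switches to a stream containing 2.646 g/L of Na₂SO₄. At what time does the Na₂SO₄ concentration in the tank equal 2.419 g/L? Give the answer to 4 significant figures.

16.47 s

Mass balance on the solute (V constant): V dC/dt = Q(C_in − C), so τ = V/Q = 6.83630 s.
C(t) = C_in + (C₀ − C_in) e^(−t/τ). Set C = 2.419 and solve for t:
e^(−t/τ) = (C − C_in)/(C₀ − C_in) = (2.419 − 2.646)/(0.1193 − 2.646) = 0.0898405
t = −τ ln(…) = 6.83630 × 2.40972 = 16.4736 s.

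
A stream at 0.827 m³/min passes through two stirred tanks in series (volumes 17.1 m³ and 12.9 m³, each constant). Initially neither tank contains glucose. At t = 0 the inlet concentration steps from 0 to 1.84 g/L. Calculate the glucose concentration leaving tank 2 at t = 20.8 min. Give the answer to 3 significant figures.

Time constants: τᵢ = Vᵢ/Q for each well-mixed tank.
τ₁ = 17.1/0.827 = 20.677 min; τ₂ = 12.9/0.827 = 15.599 min.
Solving the cascade with C₁(0)=C₂(0)=0 gives C₂(t) = C_in[1 − (τ₁ e^(−t/τ₁) − τ₂ e^(−t/τ₂))/(τ₁ − τ₂)].
At t = 20.8: e^(−t/τ₁) = 0.36570, e^(−t/τ₂) = 0.26356.
C₂ = 1.84·[1 − (20.677·0.36570 − 15.599·0.26356)/(5.0786)] = 1.84·0.32060 = 0.58990 g/L.

0.590 g/L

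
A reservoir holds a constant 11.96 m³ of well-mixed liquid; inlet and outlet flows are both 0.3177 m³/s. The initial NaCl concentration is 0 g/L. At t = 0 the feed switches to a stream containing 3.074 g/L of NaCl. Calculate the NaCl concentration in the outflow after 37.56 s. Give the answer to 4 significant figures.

1.941 g/L

Species balance on the tank: V dC/dt = Q(C_in − C).
Time constant τ = V/Q = 11.96/0.3177 = 37.6456 s.
C approaches C_in exponentially: C(t) = C_in + (C₀ − C_in) e^(−t/τ).
C(37.56) = 3.074 + (0 − 3.074)·e^(−37.56/37.6456) = 3.074 + (-3.07400)·0.368717 = 1.94056 g/L.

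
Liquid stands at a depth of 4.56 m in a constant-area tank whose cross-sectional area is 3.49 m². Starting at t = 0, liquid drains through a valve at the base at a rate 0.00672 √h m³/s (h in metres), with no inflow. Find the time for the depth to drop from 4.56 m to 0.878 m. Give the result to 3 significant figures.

A dh/dt = −Q_out = −0.00672 √h.
This is separable: 2 d(√h)/dt = −0.00672/A, so √h = √h₀ − (0.00672/(2A)) t.
t = 2A(√h₀ − √h)/0.00672 = 2·3.49·(√4.56 − √0.878)/0.00672
  = 6.9800 × (2.1354 − 0.93702) / 0.00672 = 1244.8 s.

1240 s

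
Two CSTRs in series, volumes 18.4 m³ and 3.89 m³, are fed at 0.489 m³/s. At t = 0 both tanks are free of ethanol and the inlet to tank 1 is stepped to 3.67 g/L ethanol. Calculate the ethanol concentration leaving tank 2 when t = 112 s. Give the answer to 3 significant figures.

Species balance on tank i: dCᵢ/dt = (Cᵢ₋₁ − Cᵢ)/τᵢ with τᵢ = Vᵢ/Q.
τ₁ = 18.4/0.489 = 37.628 s; τ₂ = 3.89/0.489 = 7.9550 s.
Tank 1: C₁ = C_in(1 − e^(−t/τ₁)). Tank 2 (τ₁ ≠ τ₂): C₂ = C_in[1 − (τ₁ e^(−t/τ₁) − τ₂ e^(−t/τ₂))/(τ₁ − τ₂)].
At t = 112: e^(−t/τ₁) = 0.050970, e^(−t/τ₂) = 7.6823e-07.
C₂ = 3.67·[1 − (37.628·0.050970 − 7.9550·7.6823e-07)/(29.673)] = 3.67·0.93537 = 3.4328 g/L.

3.43 g/L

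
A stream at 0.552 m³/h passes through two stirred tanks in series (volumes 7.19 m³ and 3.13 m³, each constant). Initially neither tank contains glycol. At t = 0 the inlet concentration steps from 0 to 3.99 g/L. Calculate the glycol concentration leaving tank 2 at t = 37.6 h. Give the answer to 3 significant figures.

3.60 g/L

Species balance on tank i: dCᵢ/dt = (Cᵢ₋₁ − Cᵢ)/τᵢ with τᵢ = Vᵢ/Q.
τ₁ = 7.19/0.552 = 13.025 h; τ₂ = 3.13/0.552 = 5.6703 h.
Solving the cascade with C₁(0)=C₂(0)=0 gives C₂(t) = C_in[1 − (τ₁ e^(−t/τ₁) − τ₂ e^(−t/τ₂))/(τ₁ − τ₂)].
At t = 37.6: e^(−t/τ₁) = 0.055761, e^(−t/τ₂) = 0.0013188.
C₂ = 3.99·[1 − (13.025·0.055761 − 5.6703·0.0013188)/(7.3551)] = 3.99·0.90227 = 3.6000 g/L.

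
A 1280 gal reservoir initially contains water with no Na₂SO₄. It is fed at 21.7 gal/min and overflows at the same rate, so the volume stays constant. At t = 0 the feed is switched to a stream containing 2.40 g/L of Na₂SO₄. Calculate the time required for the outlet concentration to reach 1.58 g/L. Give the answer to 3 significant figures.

63.3 min

Species balance: V dC/dt = Q(C_in − C) ⇒ τ = V/Q = 58.986 min.
C(t) = C_in + (C₀ − C_in) e^(−t/τ). Set C = 1.58 and solve for t:
e^(−t/τ) = (C − C_in)/(C₀ − C_in) = (1.58 − 2.40)/(0 − 2.40) = 0.34167
t = −τ ln(…) = 58.986 × 1.0739 = 63.346 min.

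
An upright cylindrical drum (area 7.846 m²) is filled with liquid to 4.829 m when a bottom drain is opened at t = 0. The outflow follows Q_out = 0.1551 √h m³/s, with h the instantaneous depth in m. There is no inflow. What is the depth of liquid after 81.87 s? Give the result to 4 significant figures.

Volume balance on the tank: A dh/dt = −0.1551 √h.
This is separable: 2 d(√h)/dt = −0.1551/A, so √h = √h₀ − (0.1551/(2A)) t.
√h = √4.829 − 0.1551·81.87/(2·7.846) = 2.19750 − 0.809204 = 1.38829.
h = 1.38829² = 1.92736 m.

1.927 m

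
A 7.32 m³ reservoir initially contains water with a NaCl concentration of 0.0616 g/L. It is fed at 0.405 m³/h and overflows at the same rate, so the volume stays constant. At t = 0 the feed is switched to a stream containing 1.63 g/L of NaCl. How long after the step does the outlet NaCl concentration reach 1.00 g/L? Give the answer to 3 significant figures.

Species balance: V dC/dt = Q(C_in − C) ⇒ τ = V/Q = 18.074 h.
C(t) = C_in + (C₀ − C_in) e^(−t/τ). Set C = 1.00 and solve for t:
e^(−t/τ) = (C − C_in)/(C₀ − C_in) = (1.00 − 1.63)/(0.0616 − 1.63) = 0.40168
t = −τ ln(…) = 18.074 × 0.91209 = 16.485 h.

16.5 h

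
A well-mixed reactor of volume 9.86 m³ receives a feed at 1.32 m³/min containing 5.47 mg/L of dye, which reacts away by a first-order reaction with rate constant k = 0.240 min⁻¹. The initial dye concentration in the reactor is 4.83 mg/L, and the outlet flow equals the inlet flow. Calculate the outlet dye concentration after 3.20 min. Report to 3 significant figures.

Species balance: V dC/dt = Q C_in − Q C − k V C.
dC/dt = (Q/V) C_in − (Q/V + k) C; effective rate a = Q/V + k = 0.13387 + 0.240 = 0.37387 min⁻¹.
C_ss = Q C_in/(Q + kV) = 1.9587 mg/L; C(t) = C_ss + (C₀ − C_ss) e^(−a t).
C(3.20) = 1.9587 + (2.8713)·e^(−0.37387·3.20) = 1.9587 + (2.8713)·0.30228 = 2.8266 mg/L.

2.83 mg/L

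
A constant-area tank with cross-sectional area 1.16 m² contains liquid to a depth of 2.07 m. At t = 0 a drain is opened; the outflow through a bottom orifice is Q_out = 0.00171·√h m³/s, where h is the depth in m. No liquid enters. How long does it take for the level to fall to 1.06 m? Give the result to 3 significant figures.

With no inflow, A dh/dt = −0.00171 √h.
Separate and integrate: 2(√h − √h₀) = −(0.00171/A) t.
t = 2A(√h₀ − √h)/0.00171 = 2·1.16·(√2.07 − √1.06)/0.00171
  = 2.3200 × (1.4387 − 1.0296) / 0.00171 = 555.15 s.

555 s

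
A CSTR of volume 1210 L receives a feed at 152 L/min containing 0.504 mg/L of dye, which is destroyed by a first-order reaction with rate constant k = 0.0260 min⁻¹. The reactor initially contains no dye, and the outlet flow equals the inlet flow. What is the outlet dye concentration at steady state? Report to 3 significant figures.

V dC/dt = Q(C_in − C) − k V C.
At steady state: 0 = Q C_in − (Q + kV) C_ss, so C_ss = Q C_in/(Q + kV).
C_ss = 152·0.504/(152 + 0.0260·1210) = 76.608/183.46 = 0.41757 mg/L.

0.418 mg/L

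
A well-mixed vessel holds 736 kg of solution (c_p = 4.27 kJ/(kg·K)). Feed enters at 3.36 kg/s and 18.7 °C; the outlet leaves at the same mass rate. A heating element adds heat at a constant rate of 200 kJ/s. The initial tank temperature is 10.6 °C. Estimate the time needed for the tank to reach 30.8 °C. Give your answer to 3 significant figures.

544 s

M c_p dT/dt = ṁ c_p (T_in − T) + Q̇.
τ = M/ṁ = 219.05 s; T_ss = T_in + Q̇/(ṁ c_p) = 32.640 °C.
T(t) = T_ss + (T₀ − T_ss) e^(−t/τ). Set T = 30.8:
e^(−t/τ) = (30.8 − 32.640)/(10.6 − 32.640) = 0.083485
t = −219.05 · ln(0.083485) = 543.92 s.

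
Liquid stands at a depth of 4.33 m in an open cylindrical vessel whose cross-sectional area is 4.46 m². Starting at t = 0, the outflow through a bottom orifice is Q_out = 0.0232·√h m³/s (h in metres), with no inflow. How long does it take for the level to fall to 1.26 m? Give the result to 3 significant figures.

368 s

With no inflow, A dh/dt = −0.0232 √h.
This is separable: 2 d(√h)/dt = −0.0232/A, so √h = √h₀ − (0.0232/(2A)) t.
t = 2A(√h₀ − √h)/0.0232 = 2·4.46·(√4.33 − √1.26)/0.0232
  = 8.9200 × (2.0809 − 1.1225) / 0.0232 = 368.48 s.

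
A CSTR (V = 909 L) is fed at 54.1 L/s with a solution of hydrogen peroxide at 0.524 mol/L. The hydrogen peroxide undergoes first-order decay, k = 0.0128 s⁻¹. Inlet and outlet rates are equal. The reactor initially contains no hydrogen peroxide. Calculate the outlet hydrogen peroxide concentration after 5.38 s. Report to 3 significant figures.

Species balance: V dC/dt = Q C_in − Q C − k V C.
dC/dt = (Q/V) C_in − (Q/V + k) C; effective rate a = Q/V + k = 0.059516 + 0.0128 = 0.072316 s⁻¹.
C_ss = Q C_in/(Q + kV) = 0.43125 mol/L; C(t) = C_ss + (C₀ − C_ss) e^(−a t).
C(5.38) = 0.43125 + (-0.43125)·e^(−0.072316·5.38) = 0.43125 + (-0.43125)·0.67769 = 0.13900 mol/L.

0.139 mol/L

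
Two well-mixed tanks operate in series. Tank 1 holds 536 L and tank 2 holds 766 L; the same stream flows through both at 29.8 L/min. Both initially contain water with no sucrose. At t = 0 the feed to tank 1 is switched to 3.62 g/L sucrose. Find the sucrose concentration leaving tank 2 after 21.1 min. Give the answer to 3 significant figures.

0.925 g/L

Time constants: τᵢ = Vᵢ/Q for each well-mixed tank.
τ₁ = 536/29.8 = 17.987 min; τ₂ = 766/29.8 = 25.705 min.
Tank 1: C₁ = C_in(1 − e^(−t/τ₁)). Tank 2 (τ₁ ≠ τ₂): C₂ = C_in[1 − (τ₁ e^(−t/τ₁) − τ₂ e^(−t/τ₂))/(τ₁ − τ₂)].
At t = 21.1: e^(−t/τ₁) = 0.30941, e^(−t/τ₂) = 0.44005.
C₂ = 3.62·[1 − (17.987·0.30941 − 25.705·0.44005)/(-7.7181)] = 3.62·0.25549 = 0.92487 g/L.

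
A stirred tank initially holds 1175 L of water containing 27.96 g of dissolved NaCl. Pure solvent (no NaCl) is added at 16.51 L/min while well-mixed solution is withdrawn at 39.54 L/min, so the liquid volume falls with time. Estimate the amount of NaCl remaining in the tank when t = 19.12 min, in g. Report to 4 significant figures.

Total volume: dV/dt = Q_in − Q_out = -23.0300 L/min, so V(t) = 1175 − 23.0300 t and V(19.12) = 734.666 L.
Solute balance: dm/dt = 0 − Q_out C = −Q_out m/V(t).
Separate: dm/m = −Q_out dt/V(t) ⇒ ln(m/m₀) = −(Q_out/(Q_in−Q_out)) ln(V/V₀).
m = m₀ (V₀/V)^(Q_out/(Q_in−Q_out)) = 27.96 × (1175/734.666)^(-1.71689) = 12.4848 g.

12.48 g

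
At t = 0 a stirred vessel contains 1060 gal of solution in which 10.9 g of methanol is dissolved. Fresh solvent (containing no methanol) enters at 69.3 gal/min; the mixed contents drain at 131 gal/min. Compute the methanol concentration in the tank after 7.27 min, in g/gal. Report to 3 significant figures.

0.00554 g/gal

Let m(t) be the amount of methanol. Volume: V(t) = V₀ + (Q_in − Q_out) t = 1060 − 61.700 t; V(7.27) = 611.44 gal.
Solute balance: dm/dt = 0 − Q_out C = −Q_out m/V(t).
dm/m = −Q_out dt/(V₀ − 61.700 t); integrating gives ln(m/m₀) = −(Q_out/(Q_in−Q_out)) ln(V/V₀).
m = m₀ (V₀/V)^(Q_out/(Q_in−Q_out)) = 10.9 × (1060/611.44)^(-2.1232) = 3.3891 g.
C = m/V = 3.3891/611.44 = 0.0055429 g/gal.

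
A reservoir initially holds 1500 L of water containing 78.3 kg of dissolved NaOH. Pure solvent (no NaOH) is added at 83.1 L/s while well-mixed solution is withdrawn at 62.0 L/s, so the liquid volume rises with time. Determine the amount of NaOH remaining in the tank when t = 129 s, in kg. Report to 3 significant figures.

3.74 kg

Let m(t) be the amount of NaOH. Volume: V(t) = V₀ + (Q_in − Q_out) t = 1500 + 21.100 t; V(129) = 4221.9 L.
Species balance (pure solvent in): dm/dt = −Q_out · m/V(t).
Separate: dm/m = −Q_out dt/V(t) ⇒ ln(m/m₀) = −(Q_out/(Q_in−Q_out)) ln(V/V₀).
m = m₀ (V₀/V)^(Q_out/(Q_in−Q_out)) = 78.3 × (1500/4221.9)^(2.9384) = 3.7428 kg.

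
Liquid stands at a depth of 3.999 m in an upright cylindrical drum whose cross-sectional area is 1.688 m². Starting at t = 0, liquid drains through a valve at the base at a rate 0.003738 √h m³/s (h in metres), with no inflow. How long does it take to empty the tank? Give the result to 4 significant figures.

1806 s

A dh/dt = −Q_out = −0.003738 √h.
Separate and integrate: 2(√h − √h₀) = −(0.003738/A) t.
Set h = 0: 2√h₀ = (0.003738/A) t_empty ⇒ t_empty = 2A√h₀/0.003738.
t_empty = 2·1.688·√3.999/0.003738 = 3.37600·1.99975/0.003738 = 1806.09 s.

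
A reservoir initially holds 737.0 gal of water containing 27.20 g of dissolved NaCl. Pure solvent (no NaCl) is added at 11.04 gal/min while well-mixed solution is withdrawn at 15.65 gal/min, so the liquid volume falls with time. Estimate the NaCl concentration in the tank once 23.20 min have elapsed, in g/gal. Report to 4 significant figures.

0.02535 g/gal

Total volume: dV/dt = Q_in − Q_out = -4.61000 gal/min, so V(t) = 737.0 − 4.61000 t and V(23.20) = 630.048 gal.
Species balance (pure solvent in): dm/dt = −Q_out · m/V(t).
dm/m = −Q_out dt/(V₀ − 4.61000 t); integrating gives ln(m/m₀) = −(Q_out/(Q_in−Q_out)) ln(V/V₀).
m = m₀ (V₀/V)^(Q_out/(Q_in−Q_out)) = 27.20 × (737.0/630.048)^(-3.39479) = 15.9737 g.
C = m/V = 15.9737/630.048 = 0.0253531 g/gal.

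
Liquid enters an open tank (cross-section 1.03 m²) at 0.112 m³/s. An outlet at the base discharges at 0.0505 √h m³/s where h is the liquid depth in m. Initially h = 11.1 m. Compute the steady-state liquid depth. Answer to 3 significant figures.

4.92 m

Level balance: A dh/dt = 0.112 − 0.0505 √h. Setting dh/dt = 0:
Q_in = 0.0505 √h_ss ⇒ √h_ss = 0.112/0.0505 = 2.2178.
h_ss = 2.2178² = 4.9187 m. (Since h₀ = 11.1 m > h_ss, the level will fall toward this value.)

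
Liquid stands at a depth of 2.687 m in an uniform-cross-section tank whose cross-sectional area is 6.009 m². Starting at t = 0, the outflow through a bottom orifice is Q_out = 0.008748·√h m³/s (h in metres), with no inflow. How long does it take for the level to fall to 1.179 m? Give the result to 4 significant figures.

760.2 s

With no inflow, A dh/dt = −0.008748 √h.
This is separable: 2 d(√h)/dt = −0.008748/A, so √h = √h₀ − (0.008748/(2A)) t.
t = 2A(√h₀ − √h)/0.008748 = 2·6.009·(√2.687 − √1.179)/0.008748
  = 12.0180 × (1.63921 − 1.08582) / 0.008748 = 760.246 s.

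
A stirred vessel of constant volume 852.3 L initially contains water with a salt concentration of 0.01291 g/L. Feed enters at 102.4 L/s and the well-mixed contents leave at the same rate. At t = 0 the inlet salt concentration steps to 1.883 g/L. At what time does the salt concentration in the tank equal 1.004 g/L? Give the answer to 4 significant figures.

Species balance: V dC/dt = Q(C_in − C) ⇒ τ = V/Q = 8.32324 s.
C(t) = C_in + (C₀ − C_in) e^(−t/τ). Set C = 1.004 and solve for t:
e^(−t/τ) = (C − C_in)/(C₀ − C_in) = (1.004 − 1.883)/(0.01291 − 1.883) = 0.470031
t = −τ ln(…) = 8.32324 × 0.754957 = 6.28369 s.

6.284 s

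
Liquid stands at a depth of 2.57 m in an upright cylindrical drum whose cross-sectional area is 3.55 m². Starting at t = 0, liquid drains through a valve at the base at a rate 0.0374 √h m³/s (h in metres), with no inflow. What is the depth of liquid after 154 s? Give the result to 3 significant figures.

0.627 m

A dh/dt = −Q_out = −0.0374 √h.
This is separable: 2 d(√h)/dt = −0.0374/A, so √h = √h₀ − (0.0374/(2A)) t.
√h = √2.57 − 0.0374·154/(2·3.55) = 1.6031 − 0.81121 = 0.79191.
h = 0.79191² = 0.62712 m.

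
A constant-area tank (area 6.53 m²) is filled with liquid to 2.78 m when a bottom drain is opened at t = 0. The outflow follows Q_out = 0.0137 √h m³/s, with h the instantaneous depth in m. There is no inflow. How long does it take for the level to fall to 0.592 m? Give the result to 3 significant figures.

Volume balance on the tank: A dh/dt = −0.0137 √h.
This is separable: 2 d(√h)/dt = −0.0137/A, so √h = √h₀ − (0.0137/(2A)) t.
t = 2A(√h₀ − √h)/0.0137 = 2·6.53·(√2.78 − √0.592)/0.0137
  = 13.060 × (1.6673 − 0.76942) / 0.0137 = 855.97 s.

856 s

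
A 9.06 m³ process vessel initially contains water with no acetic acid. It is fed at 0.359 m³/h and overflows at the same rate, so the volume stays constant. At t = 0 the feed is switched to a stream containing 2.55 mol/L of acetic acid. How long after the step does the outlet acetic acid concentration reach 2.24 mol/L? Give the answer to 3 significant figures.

53.2 h

Species balance: V dC/dt = Q(C_in − C) ⇒ τ = V/Q = 25.237 h.
C(t) = C_in + (C₀ − C_in) e^(−t/τ). Set C = 2.24 and solve for t:
e^(−t/τ) = (C − C_in)/(C₀ − C_in) = (2.24 − 2.55)/(0 − 2.55) = 0.12157
t = −τ ln(…) = 25.237 × 2.1073 = 53.181 h.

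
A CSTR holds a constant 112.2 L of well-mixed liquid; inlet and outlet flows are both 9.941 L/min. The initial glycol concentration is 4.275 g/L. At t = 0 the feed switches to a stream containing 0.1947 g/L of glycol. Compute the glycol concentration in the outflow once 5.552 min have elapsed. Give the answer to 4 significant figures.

2.690 g/L

Species balance on the tank: V dC/dt = Q(C_in − C).
So dC/dt = (C_in − C)/τ with τ = V/Q = 112.2/9.941 = 11.2866 min.
Integrating: C(t) = C_in + (C₀ − C_in) e^(−t/τ).
C(5.552) = 0.1947 + (4.275 − 0.1947)·e^(−5.552/11.2866) = 0.1947 + (4.08030)·0.611457 = 2.68963 g/L.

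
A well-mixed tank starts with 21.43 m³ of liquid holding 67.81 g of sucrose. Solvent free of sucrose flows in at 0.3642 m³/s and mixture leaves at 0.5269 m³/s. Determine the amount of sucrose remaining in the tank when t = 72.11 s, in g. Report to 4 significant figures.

Total volume: dV/dt = Q_in − Q_out = -0.162700 m³/s, so V(t) = 21.43 − 0.162700 t and V(72.11) = 9.69770 m³.
Solute balance: dm/dt = 0 − Q_out C = −Q_out m/V(t).
Separate: dm/m = −Q_out dt/V(t) ⇒ ln(m/m₀) = −(Q_out/(Q_in−Q_out)) ln(V/V₀).
m = m₀ (V₀/V)^(Q_out/(Q_in−Q_out)) = 67.81 × (21.43/9.69770)^(-3.23848) = 5.20132 g.

5.201 g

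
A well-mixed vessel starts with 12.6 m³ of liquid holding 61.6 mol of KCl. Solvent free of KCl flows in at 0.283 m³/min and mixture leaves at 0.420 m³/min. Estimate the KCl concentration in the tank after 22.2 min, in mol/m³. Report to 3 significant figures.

2.76 mol/m³

Let m(t) be the amount of KCl. Volume: V(t) = V₀ + (Q_in − Q_out) t = 12.6 − 0.13700 t; V(22.2) = 9.5586 m³.
Species balance (pure solvent in): dm/dt = −Q_out · m/V(t).
dm/m = −Q_out dt/(V₀ − 0.13700 t); integrating gives ln(m/m₀) = −(Q_out/(Q_in−Q_out)) ln(V/V₀).
m = m₀ (V₀/V)^(Q_out/(Q_in−Q_out)) = 61.6 × (12.6/9.5586)^(-3.0657) = 26.410 mol.
C = m/V = 26.410/9.5586 = 2.7630 mol/m³.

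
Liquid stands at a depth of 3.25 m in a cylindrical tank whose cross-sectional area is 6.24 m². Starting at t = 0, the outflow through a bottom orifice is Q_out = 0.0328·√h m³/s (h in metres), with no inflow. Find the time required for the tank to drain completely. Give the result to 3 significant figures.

686 s

A dh/dt = −Q_out = −0.0328 √h.
This is separable: 2 d(√h)/dt = −0.0328/A, so √h = √h₀ − (0.0328/(2A)) t.
Tank is empty when √h = 0: t_empty = 2A√h₀/0.0328.
t_empty = 2·6.24·√3.25/0.0328 = 12.480·1.8028/0.0328 = 685.93 s.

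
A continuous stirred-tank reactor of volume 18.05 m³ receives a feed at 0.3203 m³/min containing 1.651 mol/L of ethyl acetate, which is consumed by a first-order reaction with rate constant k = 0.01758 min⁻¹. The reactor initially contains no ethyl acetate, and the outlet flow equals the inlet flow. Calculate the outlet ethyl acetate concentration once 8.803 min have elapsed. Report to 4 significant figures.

V dC/dt = Q(C_in − C) − k V C.
This is linear with rate a = Q/V + k = 0.0353252 min⁻¹.
C_ss = Q C_in/(Q + kV) = 0.829359 mol/L; C(t) = C_ss + (C₀ − C_ss) e^(−a t).
C(8.803) = 0.829359 + (-0.829359)·e^(−0.0353252·8.803) = 0.829359 + (-0.829359)·0.732738 = 0.221656 mol/L.

0.2217 mol/L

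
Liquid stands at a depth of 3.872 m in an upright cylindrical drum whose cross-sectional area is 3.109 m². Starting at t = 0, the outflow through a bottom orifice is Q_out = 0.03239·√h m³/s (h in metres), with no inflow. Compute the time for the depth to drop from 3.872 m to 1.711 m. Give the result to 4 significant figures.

With no inflow, A dh/dt = −0.03239 √h.
Separate and integrate: 2(√h − √h₀) = −(0.03239/A) t.
t = 2A(√h₀ − √h)/0.03239 = 2·3.109·(√3.872 − √1.711)/0.03239
  = 6.21800 × (1.96774 − 1.30805) / 0.03239 = 126.642 s.

126.6 s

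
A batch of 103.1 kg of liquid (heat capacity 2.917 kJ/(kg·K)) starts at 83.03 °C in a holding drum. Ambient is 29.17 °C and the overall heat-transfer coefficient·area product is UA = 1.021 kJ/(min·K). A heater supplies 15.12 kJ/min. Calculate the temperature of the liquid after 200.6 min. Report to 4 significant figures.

M c_p dT/dt = −UA(T − T_amb) + Q̇.
dT/dt = (T_ss − T)/τ with T_ss = T_amb + Q̇/UA = 29.17 + 15.12/1.021 = 43.9790 °C, τ = M c_p/UA = 103.1·2.917/1.021 = 294.557 min.
T approaches T_ss exponentially: T(t) = T_ss + (T₀ − T_ss) e^(−t/τ).
T(200.6) = 43.9790 + (39.0510)·0.506099 = 63.7427 °C.

63.74 °C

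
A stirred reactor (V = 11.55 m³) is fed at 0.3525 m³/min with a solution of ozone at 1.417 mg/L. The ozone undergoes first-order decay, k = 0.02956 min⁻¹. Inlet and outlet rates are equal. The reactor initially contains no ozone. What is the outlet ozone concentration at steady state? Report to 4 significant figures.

0.7198 mg/L

Species balance: V dC/dt = Q C_in − Q C − k V C.
At steady state: 0 = Q C_in − (Q + kV) C_ss, so C_ss = Q C_in/(Q + kV).
C_ss = 0.3525·1.417/(0.3525 + 0.02956·11.55) = 0.499493/0.693918 = 0.719815 mg/L.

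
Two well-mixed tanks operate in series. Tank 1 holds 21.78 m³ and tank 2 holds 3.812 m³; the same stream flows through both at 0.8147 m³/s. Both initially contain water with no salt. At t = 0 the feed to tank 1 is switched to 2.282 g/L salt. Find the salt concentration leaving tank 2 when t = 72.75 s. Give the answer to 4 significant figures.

Time constants: τᵢ = Vᵢ/Q for each well-mixed tank.
τ₁ = 21.78/0.8147 = 26.7338 s; τ₂ = 3.812/0.8147 = 4.67902 s.
Tank 1: C₁ = C_in(1 − e^(−t/τ₁)). Tank 2 (τ₁ ≠ τ₂): C₂ = C_in[1 − (τ₁ e^(−t/τ₁) − τ₂ e^(−t/τ₂))/(τ₁ − τ₂)].
At t = 72.75: e^(−t/τ₁) = 0.0657906, e^(−t/τ₂) = 1.76823e-07.
C₂ = 2.282·[1 − (26.7338·0.0657906 − 4.67902·1.76823e-07)/(22.0547)] = 2.282·0.920252 = 2.10001 g/L.

2.100 g/L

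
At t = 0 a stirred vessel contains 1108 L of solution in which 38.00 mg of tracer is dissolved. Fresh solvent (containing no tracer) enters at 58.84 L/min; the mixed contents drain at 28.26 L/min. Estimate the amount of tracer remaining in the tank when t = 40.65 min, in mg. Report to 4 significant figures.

Let m(t) be the amount of tracer. Volume: V(t) = V₀ + (Q_in − Q_out) t = 1108 + 30.5800 t; V(40.65) = 2351.08 L.
No tracer enters, so dm/dt = −Q_out · (m/V).
Separate: dm/m = −Q_out dt/V(t) ⇒ ln(m/m₀) = −(Q_out/(Q_in−Q_out)) ln(V/V₀).
m = m₀ (V₀/V)^(Q_out/(Q_in−Q_out)) = 38.00 × (1108/2351.08)^(0.924133) = 18.9603 mg.

18.96 mg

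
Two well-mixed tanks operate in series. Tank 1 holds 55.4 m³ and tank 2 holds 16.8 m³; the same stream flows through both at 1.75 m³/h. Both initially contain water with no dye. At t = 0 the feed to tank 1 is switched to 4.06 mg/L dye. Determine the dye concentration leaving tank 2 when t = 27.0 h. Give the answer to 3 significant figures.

Species balance on tank i: dCᵢ/dt = (Cᵢ₋₁ − Cᵢ)/τᵢ with τᵢ = Vᵢ/Q.
τ₁ = 55.4/1.75 = 31.657 h; τ₂ = 16.8/1.75 = 9.6000 h.
Tank 1: C₁ = C_in(1 − e^(−t/τ₁)). Tank 2 (τ₁ ≠ τ₂): C₂ = C_in[1 − (τ₁ e^(−t/τ₁) − τ₂ e^(−t/τ₂))/(τ₁ − τ₂)].
At t = 27.0: e^(−t/τ₁) = 0.42618, e^(−t/τ₂) = 0.060055.
C₂ = 4.06·[1 − (31.657·0.42618 − 9.6000·0.060055)/(22.057)] = 4.06·0.41447 = 1.6827 mg/L.

1.68 mg/L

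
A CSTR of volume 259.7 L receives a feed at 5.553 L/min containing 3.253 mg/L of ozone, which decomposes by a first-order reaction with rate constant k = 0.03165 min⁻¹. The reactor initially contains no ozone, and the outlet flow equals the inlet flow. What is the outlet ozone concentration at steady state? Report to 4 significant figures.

Accumulation = in − out − consumed: V dC/dt = Q C_in − Q C − k V C.
At steady state: 0 = Q C_in − (Q + kV) C_ss, so C_ss = Q C_in/(Q + kV).
C_ss = 5.553·3.253/(5.553 + 0.03165·259.7) = 18.0639/13.7725 = 1.31159 mg/L.

1.312 mg/L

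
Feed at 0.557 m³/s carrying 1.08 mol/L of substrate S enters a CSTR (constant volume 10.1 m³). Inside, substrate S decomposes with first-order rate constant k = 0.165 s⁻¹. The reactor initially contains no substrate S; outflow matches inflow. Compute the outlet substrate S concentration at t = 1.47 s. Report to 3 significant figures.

0.0748 mol/L

Accumulation = in − out − consumed: V dC/dt = Q C_in − Q C − k V C.
dC/dt = (Q/V) C_in − (Q/V + k) C; effective rate a = Q/V + k = 0.055149 + 0.165 = 0.22015 s⁻¹.
C_ss = Q C_in/(Q + kV) = 0.27055 mol/L; C(t) = C_ss + (C₀ − C_ss) e^(−a t).
C(1.47) = 0.27055 + (-0.27055)·e^(−0.22015·1.47) = 0.27055 + (-0.27055)·0.72353 = 0.074799 mol/L.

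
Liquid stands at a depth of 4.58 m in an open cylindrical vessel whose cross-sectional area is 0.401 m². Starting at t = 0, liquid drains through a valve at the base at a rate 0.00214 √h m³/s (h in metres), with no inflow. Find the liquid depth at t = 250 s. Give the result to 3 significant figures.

With no inflow, A dh/dt = −0.00214 √h.
Separate and integrate: 2(√h − √h₀) = −(0.00214/A) t.
√h = √4.58 − 0.00214·250/(2·0.401) = 2.1401 − 0.66708 = 1.4730.
h = 1.4730² = 2.1698 m.

2.17 m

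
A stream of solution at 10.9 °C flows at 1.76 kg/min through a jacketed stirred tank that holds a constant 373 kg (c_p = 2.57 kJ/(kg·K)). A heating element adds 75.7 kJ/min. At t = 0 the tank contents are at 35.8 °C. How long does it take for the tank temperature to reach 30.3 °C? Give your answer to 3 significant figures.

237 min

M c_p dT/dt = ṁ c_p (T_in − T) + Q̇.
τ = M/ṁ = 211.93 min; T_ss = T_in + Q̇/(ṁ c_p) = 27.636 °C.
T(t) = T_ss + (T₀ − T_ss) e^(−t/τ). Set T = 30.3:
e^(−t/τ) = (30.3 − 27.636)/(35.8 − 27.636) = 0.32632
t = −211.93 · ln(0.32632) = 237.34 min.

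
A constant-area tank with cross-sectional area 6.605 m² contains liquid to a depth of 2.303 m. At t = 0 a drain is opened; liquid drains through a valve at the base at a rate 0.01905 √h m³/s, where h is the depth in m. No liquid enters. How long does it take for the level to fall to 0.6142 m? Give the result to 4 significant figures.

508.9 s

Accumulation of liquid (constant cross-section A): A dh/dt = −0.01905 √h.
∫ h^(−1/2) dh = −(0.01905/A) ∫ dt, giving 2√h = 2√h₀ − (0.01905/A) t.
t = 2A(√h₀ − √h)/0.01905 = 2·6.605·(√2.303 − √0.6142)/0.01905
  = 13.2100 × (1.51756 − 0.783709) / 0.01905 = 508.883 s.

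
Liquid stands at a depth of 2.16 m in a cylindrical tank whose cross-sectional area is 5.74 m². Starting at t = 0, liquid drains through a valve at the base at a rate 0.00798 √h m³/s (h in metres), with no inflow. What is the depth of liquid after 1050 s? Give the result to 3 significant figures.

With no inflow, A dh/dt = −0.00798 √h.
∫ h^(−1/2) dh = −(0.00798/A) ∫ dt, giving 2√h = 2√h₀ − (0.00798/A) t.
√h = √2.16 − 0.00798·1050/(2·5.74) = 1.4697 − 0.72988 = 0.73982.
h = 0.73982² = 0.54733 m.

0.547 m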